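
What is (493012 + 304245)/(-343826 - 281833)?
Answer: -797257/625659 ≈ -1.2743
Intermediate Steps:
(493012 + 304245)/(-343826 - 281833) = 797257/(-625659) = 797257*(-1/625659) = -797257/625659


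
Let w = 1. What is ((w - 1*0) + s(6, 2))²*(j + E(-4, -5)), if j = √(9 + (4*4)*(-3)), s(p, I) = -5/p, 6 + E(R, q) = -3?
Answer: -¼ + I*√39/36 ≈ -0.25 + 0.17347*I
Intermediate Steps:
E(R, q) = -9 (E(R, q) = -6 - 3 = -9)
j = I*√39 (j = √(9 + 16*(-3)) = √(9 - 48) = √(-39) = I*√39 ≈ 6.245*I)
((w - 1*0) + s(6, 2))²*(j + E(-4, -5)) = ((1 - 1*0) - 5/6)²*(I*√39 - 9) = ((1 + 0) - 5*⅙)²*(-9 + I*√39) = (1 - ⅚)²*(-9 + I*√39) = (⅙)²*(-9 + I*√39) = (-9 + I*√39)/36 = -¼ + I*√39/36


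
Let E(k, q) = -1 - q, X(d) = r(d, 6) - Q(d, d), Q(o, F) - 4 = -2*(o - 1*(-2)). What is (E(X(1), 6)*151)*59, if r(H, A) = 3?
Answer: -62363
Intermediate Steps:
Q(o, F) = -2*o (Q(o, F) = 4 - 2*(o - 1*(-2)) = 4 - 2*(o + 2) = 4 - 2*(2 + o) = 4 + (-4 - 2*o) = -2*o)
X(d) = 3 + 2*d (X(d) = 3 - (-2)*d = 3 + 2*d)
(E(X(1), 6)*151)*59 = ((-1 - 1*6)*151)*59 = ((-1 - 6)*151)*59 = -7*151*59 = -1057*59 = -62363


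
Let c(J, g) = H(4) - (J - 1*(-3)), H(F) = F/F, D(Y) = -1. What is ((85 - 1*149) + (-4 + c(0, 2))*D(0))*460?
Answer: -26680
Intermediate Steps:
H(F) = 1
c(J, g) = -2 - J (c(J, g) = 1 - (J - 1*(-3)) = 1 - (J + 3) = 1 - (3 + J) = 1 + (-3 - J) = -2 - J)
((85 - 1*149) + (-4 + c(0, 2))*D(0))*460 = ((85 - 1*149) + (-4 + (-2 - 1*0))*(-1))*460 = ((85 - 149) + (-4 + (-2 + 0))*(-1))*460 = (-64 + (-4 - 2)*(-1))*460 = (-64 - 6*(-1))*460 = (-64 + 6)*460 = -58*460 = -26680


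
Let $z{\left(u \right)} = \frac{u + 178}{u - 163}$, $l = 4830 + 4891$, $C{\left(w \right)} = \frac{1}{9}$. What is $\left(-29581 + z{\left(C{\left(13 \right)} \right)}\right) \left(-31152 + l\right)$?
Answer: $\frac{929405656419}{1466} \approx 6.3397 \cdot 10^{8}$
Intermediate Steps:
$C{\left(w \right)} = \frac{1}{9}$
$l = 9721$
$z{\left(u \right)} = \frac{178 + u}{-163 + u}$
$\left(-29581 + z{\left(C{\left(13 \right)} \right)}\right) \left(-31152 + l\right) = \left(-29581 + \frac{178 + \frac{1}{9}}{-163 + \frac{1}{9}}\right) \left(-31152 + 9721\right) = \left(-29581 + \frac{1}{- \frac{1466}{9}} \cdot \frac{1603}{9}\right) \left(-21431\right) = \left(-29581 - \frac{1603}{1466}\right) \left(-21431\right) = \left(- \frac{43367349}{1466}\right) \left(-21431\right) = \frac{929405656419}{1466}$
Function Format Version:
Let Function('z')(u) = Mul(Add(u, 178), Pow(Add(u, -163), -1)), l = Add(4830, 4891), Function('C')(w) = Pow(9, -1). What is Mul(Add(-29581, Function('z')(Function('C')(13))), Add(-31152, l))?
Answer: Rational(929405656419, 1466) ≈ 6.3397e+8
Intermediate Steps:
Function('C')(w) = Rational(1, 9)
l = 9721
Function('z')(u) = Mul(Pow(Add(-163, u), -1), Add(178, u)) (Function('z')(u) = Mul(Add(178, u), Pow(Add(-163, u), -1)) = Mul(Pow(Add(-163, u), -1), Add(178, u)))
Mul(Add(-29581, Function('z')(Function('C')(13))), Add(-31152, l)) = Mul(Add(-29581, Mul(Pow(Add(-163, Rational(1, 9)), -1), Add(178, Rational(1, 9)))), Add(-31152, 9721)) = Mul(Add(-29581, Mul(Pow(Rational(-1466, 9), -1), Rational(1603, 9))), -21431) = Mul(Add(-29581, Mul(Rational(-9, 1466), Rational(1603, 9))), -21431) = Mul(Add(-29581, Rational(-1603, 1466)), -21431) = Mul(Rational(-43367349, 1466), -21431) = Rational(929405656419, 1466)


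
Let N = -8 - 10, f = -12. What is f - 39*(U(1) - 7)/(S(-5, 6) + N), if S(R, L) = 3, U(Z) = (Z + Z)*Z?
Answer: -25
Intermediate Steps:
U(Z) = 2*Z**2 (U(Z) = (2*Z)*Z = 2*Z**2)
N = -18
f - 39*(U(1) - 7)/(S(-5, 6) + N) = -12 - 39*(2*1**2 - 7)/(3 - 18) = -12 - 39*(2*1 - 7)/(-15) = -12 - 39*(2 - 7)*(-1)/15 = -12 - (-195)*(-1)/15 = -12 - 39*1/3 = -12 - 13 = -25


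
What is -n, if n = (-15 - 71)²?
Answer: -7396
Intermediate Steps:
n = 7396 (n = (-86)² = 7396)
-n = -1*7396 = -7396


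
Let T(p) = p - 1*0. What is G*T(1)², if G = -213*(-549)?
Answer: 116937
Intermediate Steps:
T(p) = p (T(p) = p + 0 = p)
G = 116937
G*T(1)² = 116937*1² = 116937*1 = 116937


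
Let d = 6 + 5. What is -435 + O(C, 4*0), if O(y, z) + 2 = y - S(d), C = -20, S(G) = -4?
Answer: -453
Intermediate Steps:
d = 11
O(y, z) = 2 + y (O(y, z) = -2 + (y - 1*(-4)) = -2 + (y + 4) = -2 + (4 + y) = 2 + y)
-435 + O(C, 4*0) = -435 + (2 - 20) = -435 - 18 = -453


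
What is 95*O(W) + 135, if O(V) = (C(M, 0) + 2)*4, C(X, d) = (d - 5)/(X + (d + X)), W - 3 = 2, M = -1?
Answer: 1845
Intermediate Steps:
W = 5 (W = 3 + 2 = 5)
C(X, d) = (-5 + d)/(d + 2*X) (C(X, d) = (-5 + d)/(X + (X + d)) = (-5 + d)/(d + 2*X))
O(V) = 18 (O(V) = ((-5 + 0)/(0 + 2*(-1)) + 2)*4 = (-5/(0 - 2) + 2)*4 = (-5/(-2) + 2)*4 = (-½*(-5) + 2)*4 = (5/2 + 2)*4 = (9/2)*4 = 18)
95*O(W) + 135 = 95*18 + 135 = 1710 + 135 = 1845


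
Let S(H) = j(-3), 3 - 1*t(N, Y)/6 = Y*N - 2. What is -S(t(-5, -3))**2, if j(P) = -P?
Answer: -9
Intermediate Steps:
t(N, Y) = 30 - 6*N*Y (t(N, Y) = 18 - 6*(Y*N - 2) = 18 - 6*(N*Y - 2) = 18 - 6*(-2 + N*Y) = 18 + (12 - 6*N*Y) = 30 - 6*N*Y)
S(H) = 3 (S(H) = -1*(-3) = 3)
-S(t(-5, -3))**2 = -1*3**2 = -1*9 = -9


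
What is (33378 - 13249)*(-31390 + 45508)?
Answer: 284181222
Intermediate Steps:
(33378 - 13249)*(-31390 + 45508) = 20129*14118 = 284181222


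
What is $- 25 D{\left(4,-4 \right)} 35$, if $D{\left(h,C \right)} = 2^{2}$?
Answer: $-3500$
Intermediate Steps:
$D{\left(h,C \right)} = 4$
$- 25 D{\left(4,-4 \right)} 35 = \left(-25\right) 4 \cdot 35 = \left(-100\right) 35 = -3500$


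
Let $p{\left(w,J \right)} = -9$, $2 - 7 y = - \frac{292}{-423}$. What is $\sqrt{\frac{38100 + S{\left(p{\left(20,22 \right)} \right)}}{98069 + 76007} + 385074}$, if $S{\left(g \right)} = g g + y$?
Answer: $\frac{\sqrt{57996325020318656641}}{12272358} \approx 620.54$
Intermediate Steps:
$y = \frac{554}{2961}$ ($y = \frac{2}{7} - \frac{\left(-292\right) \frac{1}{-423}}{7} = \frac{2}{7} - \frac{\left(-292\right) \left(- \frac{1}{423}\right)}{7} = \frac{2}{7} - \frac{292}{2961} = \frac{554}{2961} \approx 0.1871$)
$S{\left(g \right)} = \frac{554}{2961} + g^{2}$ ($S{\left(g \right)} = g g + \frac{554}{2961} = g^{2} + \frac{554}{2961} = \frac{554}{2961} + g^{2}$)
$\sqrt{\frac{38100 + S{\left(p{\left(20,22 \right)} \right)}}{98069 + 76007} + 385074} = \sqrt{\frac{38100 + \left(\frac{554}{2961} + \left(-9\right)^{2}\right)}{98069 + 76007} + 385074} = \sqrt{\frac{38100 + \left(\frac{554}{2961} + 81\right)}{174076} + 385074} = \sqrt{\left(38100 + \frac{240395}{2961}\right) \frac{1}{174076} + 385074} = \sqrt{\frac{113054495}{2961} \cdot \frac{1}{174076} + 385074} = \sqrt{\frac{113054495}{515439036} + 385074} = \sqrt{\frac{198482284403159}{515439036}} = \frac{\sqrt{57996325020318656641}}{12272358}$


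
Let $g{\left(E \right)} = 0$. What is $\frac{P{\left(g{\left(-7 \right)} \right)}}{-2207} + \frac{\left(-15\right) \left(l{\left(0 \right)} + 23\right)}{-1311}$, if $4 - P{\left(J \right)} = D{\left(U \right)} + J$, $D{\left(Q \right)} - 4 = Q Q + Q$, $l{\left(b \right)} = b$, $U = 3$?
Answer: $\frac{11263}{41933} \approx 0.2686$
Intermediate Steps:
$D{\left(Q \right)} = 4 + Q + Q^{2}$ ($D{\left(Q \right)} = 4 + \left(Q Q + Q\right) = 4 + \left(Q^{2} + Q\right) = 4 + \left(Q + Q^{2}\right) = 4 + Q + Q^{2}$)
$P{\left(J \right)} = -12 - J$ ($P{\left(J \right)} = 4 - \left(\left(4 + 3 + 3^{2}\right) + J\right) = 4 - \left(\left(4 + 3 + 9\right) + J\right) = 4 - \left(16 + J\right) = -12 - J$)
$\frac{P{\left(g{\left(-7 \right)} \right)}}{-2207} + \frac{\left(-15\right) \left(l{\left(0 \right)} + 23\right)}{-1311} = \frac{-12 - 0}{-2207} + \frac{\left(-15\right) \left(0 + 23\right)}{-1311} = \left(-12 + 0\right) \left(- \frac{1}{2207}\right) + \left(-15\right) 23 \left(- \frac{1}{1311}\right) = \left(-12\right) \left(- \frac{1}{2207}\right) - - \frac{5}{19} = \frac{12}{2207} + \frac{5}{19} = \frac{11263}{41933}$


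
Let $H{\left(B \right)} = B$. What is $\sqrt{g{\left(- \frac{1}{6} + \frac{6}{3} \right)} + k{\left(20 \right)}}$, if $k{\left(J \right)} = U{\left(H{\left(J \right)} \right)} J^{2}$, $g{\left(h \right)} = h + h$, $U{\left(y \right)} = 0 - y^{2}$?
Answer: $\frac{i \sqrt{1439967}}{3} \approx 400.0 i$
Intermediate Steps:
$U{\left(y \right)} = - y^{2}$
$g{\left(h \right)} = 2 h$
$k{\left(J \right)} = - J^{4}$ ($k{\left(J \right)} = - J^{2} J^{2} = - J^{4}$)
$\sqrt{g{\left(- \frac{1}{6} + \frac{6}{3} \right)} + k{\left(20 \right)}} = \sqrt{2 \left(- \frac{1}{6} + \frac{6}{3}\right) - 20^{4}} = \sqrt{2 \left(\left(-1\right) \frac{1}{6} + 6 \cdot \frac{1}{3}\right) - 160000} = \sqrt{2 \left(- \frac{1}{6} + 2\right) - 160000} = \sqrt{2 \cdot \frac{11}{6} - 160000} = \sqrt{\frac{11}{3} - 160000} = \sqrt{- \frac{479989}{3}} = \frac{i \sqrt{1439967}}{3}$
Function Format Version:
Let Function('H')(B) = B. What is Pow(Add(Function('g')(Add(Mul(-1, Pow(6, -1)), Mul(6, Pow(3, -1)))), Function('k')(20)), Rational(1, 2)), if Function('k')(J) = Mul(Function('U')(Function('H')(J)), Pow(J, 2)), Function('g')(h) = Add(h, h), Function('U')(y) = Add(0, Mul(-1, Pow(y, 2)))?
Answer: Mul(Rational(1, 3), I, Pow(1439967, Rational(1, 2))) ≈ Mul(400.00, I)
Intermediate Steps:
Function('U')(y) = Mul(-1, Pow(y, 2))
Function('g')(h) = Mul(2, h)
Function('k')(J) = Mul(-1, Pow(J, 4)) (Function('k')(J) = Mul(Mul(-1, Pow(J, 2)), Pow(J, 2)) = Mul(-1, Pow(J, 4)))
Pow(Add(Function('g')(Add(Mul(-1, Pow(6, -1)), Mul(6, Pow(3, -1)))), Function('k')(20)), Rational(1, 2)) = Pow(Add(Mul(2, Add(Mul(-1, Pow(6, -1)), Mul(6, Pow(3, -1)))), Mul(-1, Pow(20, 4))), Rational(1, 2)) = Pow(Add(Mul(2, Add(Mul(-1, Rational(1, 6)), Mul(6, Rational(1, 3)))), Mul(-1, 160000)), Rational(1, 2)) = Pow(Add(Mul(2, Add(Rational(-1, 6), 2)), -160000), Rational(1, 2)) = Pow(Add(Mul(2, Rational(11, 6)), -160000), Rational(1, 2)) = Pow(Add(Rational(11, 3), -160000), Rational(1, 2)) = Pow(Rational(-479989, 3), Rational(1, 2)) = Mul(Rational(1, 3), I, Pow(1439967, Rational(1, 2)))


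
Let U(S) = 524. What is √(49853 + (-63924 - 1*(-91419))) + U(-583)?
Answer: 524 + 2*√19337 ≈ 802.12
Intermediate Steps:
√(49853 + (-63924 - 1*(-91419))) + U(-583) = √(49853 + (-63924 - 1*(-91419))) + 524 = √(49853 + (-63924 + 91419)) + 524 = √(49853 + 27495) + 524 = √77348 + 524 = 2*√19337 + 524 = 524 + 2*√19337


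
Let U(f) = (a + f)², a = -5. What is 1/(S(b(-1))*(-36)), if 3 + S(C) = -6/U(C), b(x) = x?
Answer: 1/114 ≈ 0.0087719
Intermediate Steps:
U(f) = (-5 + f)²
S(C) = -3 - 6/(-5 + C)²
1/(S(b(-1))*(-36)) = 1/((-3 - 6/(-5 - 1)²)*(-36)) = 1/((-3 - 6/(-6)²)*(-36)) = 1/((-3 - 6*1/36)*(-36)) = 1/((-3 - ⅙)*(-36)) = 1/(-19/6*(-36)) = 1/114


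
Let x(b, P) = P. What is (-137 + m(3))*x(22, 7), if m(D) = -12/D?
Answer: -987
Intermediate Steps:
(-137 + m(3))*x(22, 7) = (-137 - 12/3)*7 = (-137 - 12*⅓)*7 = (-137 - 4)*7 = -141*7 = -987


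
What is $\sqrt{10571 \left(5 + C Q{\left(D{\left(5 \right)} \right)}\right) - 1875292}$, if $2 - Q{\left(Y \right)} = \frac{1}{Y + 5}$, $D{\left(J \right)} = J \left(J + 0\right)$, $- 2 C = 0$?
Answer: $3 i \sqrt{202493} \approx 1350.0 i$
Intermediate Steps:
$C = 0$ ($C = \left(- \frac{1}{2}\right) 0 = 0$)
$D{\left(J \right)} = J^{2}$ ($D{\left(J \right)} = J J = J^{2}$)
$Q{\left(Y \right)} = 2 - \frac{1}{5 + Y}$ ($Q{\left(Y \right)} = 2 - \frac{1}{Y + 5} = 2 - \frac{1}{5 + Y}$)
$\sqrt{10571 \left(5 + C Q{\left(D{\left(5 \right)} \right)}\right) - 1875292} = \sqrt{10571 \left(5 + 0 \frac{9 + 2 \cdot 5^{2}}{5 + 5^{2}}\right) - 1875292} = \sqrt{10571 \left(5 + 0 \frac{9 + 2 \cdot 25}{5 + 25}\right) - 1875292} = \sqrt{10571 \left(5 + 0 \frac{9 + 50}{30}\right) - 1875292} = \sqrt{10571 \left(5 + 0 \cdot \frac{1}{30} \cdot 59\right) - 1875292} = \sqrt{10571 \left(5 + 0 \cdot \frac{59}{30}\right) - 1875292} = \sqrt{10571 \left(5 + 0\right) - 1875292} = \sqrt{10571 \cdot 5 - 1875292} = \sqrt{52855 - 1875292} = \sqrt{-1822437} = 3 i \sqrt{202493}$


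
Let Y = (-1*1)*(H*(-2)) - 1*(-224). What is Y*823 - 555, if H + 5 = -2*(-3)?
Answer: 185443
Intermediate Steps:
H = 1 (H = -5 - 2*(-3) = -5 + 6 = 1)
Y = 226 (Y = (-1*1)*(1*(-2)) - 1*(-224) = -1*(-2) + 224 = 2 + 224 = 226)
Y*823 - 555 = 226*823 - 555 = 185998 - 555 = 185443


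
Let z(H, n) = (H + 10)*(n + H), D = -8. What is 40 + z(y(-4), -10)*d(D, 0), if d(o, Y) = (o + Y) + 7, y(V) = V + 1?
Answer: 131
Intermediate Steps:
y(V) = 1 + V
d(o, Y) = 7 + Y + o (d(o, Y) = (Y + o) + 7 = 7 + Y + o)
z(H, n) = (10 + H)*(H + n)
40 + z(y(-4), -10)*d(D, 0) = 40 + ((1 - 4)² + 10*(1 - 4) + 10*(-10) + (1 - 4)*(-10))*(7 + 0 - 8) = 40 + ((-3)² + 10*(-3) - 100 - 3*(-10))*(-1) = 40 + (9 - 30 - 100 + 30)*(-1) = 40 - 91*(-1) = 40 + 91 = 131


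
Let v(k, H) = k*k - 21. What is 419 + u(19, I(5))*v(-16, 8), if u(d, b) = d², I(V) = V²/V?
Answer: 85254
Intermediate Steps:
v(k, H) = -21 + k² (v(k, H) = k² - 21 = -21 + k²)
I(V) = V
419 + u(19, I(5))*v(-16, 8) = 419 + 19²*(-21 + (-16)²) = 419 + 361*(-21 + 256) = 419 + 361*235 = 419 + 84835 = 85254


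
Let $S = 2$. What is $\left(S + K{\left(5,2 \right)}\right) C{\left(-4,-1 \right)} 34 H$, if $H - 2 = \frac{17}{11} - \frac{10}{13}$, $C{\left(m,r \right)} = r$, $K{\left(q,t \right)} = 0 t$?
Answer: $- \frac{26996}{143} \approx -188.78$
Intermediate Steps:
$K{\left(q,t \right)} = 0$
$H = \frac{397}{143}$ ($H = 2 + \left(\frac{17}{11} - \frac{10}{13}\right) = 2 + \frac{111}{143} = \frac{397}{143} \approx 2.7762$)
$\left(S + K{\left(5,2 \right)}\right) C{\left(-4,-1 \right)} 34 H = \left(2 + 0\right) \left(-1\right) 34 \cdot \frac{397}{143} = 2 \left(-1\right) 34 \cdot \frac{397}{143} = \left(-2\right) 34 \cdot \frac{397}{143} = \left(-68\right) \frac{397}{143} = - \frac{26996}{143}$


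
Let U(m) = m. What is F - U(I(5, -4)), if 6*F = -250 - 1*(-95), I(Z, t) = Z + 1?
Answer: -191/6 ≈ -31.833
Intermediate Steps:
I(Z, t) = 1 + Z
F = -155/6 (F = (-250 - 1*(-95))/6 = (-250 + 95)/6 = (⅙)*(-155) = -155/6 ≈ -25.833)
F - U(I(5, -4)) = -155/6 - (1 + 5) = -155/6 - 1*6 = -155/6 - 6 = -191/6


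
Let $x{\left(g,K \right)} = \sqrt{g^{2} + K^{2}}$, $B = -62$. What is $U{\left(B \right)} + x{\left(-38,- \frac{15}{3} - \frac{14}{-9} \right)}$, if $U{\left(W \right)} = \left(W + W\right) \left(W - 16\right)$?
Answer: $9672 + \frac{5 \sqrt{4717}}{9} \approx 9710.2$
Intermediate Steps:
$x{\left(g,K \right)} = \sqrt{K^{2} + g^{2}}$
$U{\left(W \right)} = 2 W \left(-16 + W\right)$
$U{\left(B \right)} + x{\left(-38,- \frac{15}{3} - \frac{14}{-9} \right)} = 2 \left(-62\right) \left(-16 - 62\right) + \sqrt{\left(- \frac{15}{3} - \frac{14}{-9}\right)^{2} + \left(-38\right)^{2}} = 2 \left(-62\right) \left(-78\right) + \sqrt{\left(\left(-15\right) \frac{1}{3} - - \frac{14}{9}\right)^{2} + 1444} = 9672 + \sqrt{\left(-5 + \frac{14}{9}\right)^{2} + 1444} = 9672 + \sqrt{\left(- \frac{31}{9}\right)^{2} + 1444} = 9672 + \sqrt{\frac{961}{81} + 1444} = 9672 + \sqrt{\frac{117925}{81}} = 9672 + \frac{5 \sqrt{4717}}{9}$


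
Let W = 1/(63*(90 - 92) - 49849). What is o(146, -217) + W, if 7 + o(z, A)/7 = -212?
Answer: -76611676/49975 ≈ -1533.0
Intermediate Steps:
o(z, A) = -1533 (o(z, A) = -49 + 7*(-212) = -49 - 1484 = -1533)
W = -1/49975 (W = 1/(63*(-2) - 49849) = 1/(-126 - 49849) = 1/(-49975) = -1/49975 ≈ -2.0010e-5)
o(146, -217) + W = -1533 - 1/49975 = -76611676/49975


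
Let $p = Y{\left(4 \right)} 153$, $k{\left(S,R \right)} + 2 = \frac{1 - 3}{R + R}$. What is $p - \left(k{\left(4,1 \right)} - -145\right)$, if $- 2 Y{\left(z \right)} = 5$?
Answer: $- \frac{1049}{2} \approx -524.5$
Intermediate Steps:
$Y{\left(z \right)} = - \frac{5}{2}$ ($Y{\left(z \right)} = \left(- \frac{1}{2}\right) 5 = - \frac{5}{2}$)
$k{\left(S,R \right)} = -2 - \frac{1}{R}$ ($k{\left(S,R \right)} = -2 + \frac{1 - 3}{R + R} = -2 - \frac{2}{2 R} = -2 - 2 \frac{1}{2 R} = -2 - \frac{1}{R}$)
$p = - \frac{765}{2}$ ($p = \left(- \frac{5}{2}\right) 153 = - \frac{765}{2} \approx -382.5$)
$p - \left(k{\left(4,1 \right)} - -145\right) = - \frac{765}{2} - \left(\left(-2 - 1^{-1}\right) - -145\right) = - \frac{765}{2} - \left(\left(-2 - 1\right) + 145\right) = - \frac{765}{2} - \left(-3 + 145\right) = - \frac{765}{2} - 142 = - \frac{1049}{2}$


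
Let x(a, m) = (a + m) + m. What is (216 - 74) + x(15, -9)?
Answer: 139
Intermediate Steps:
x(a, m) = a + 2*m
(216 - 74) + x(15, -9) = (216 - 74) + (15 + 2*(-9)) = 142 + (15 - 18) = 142 - 3 = 139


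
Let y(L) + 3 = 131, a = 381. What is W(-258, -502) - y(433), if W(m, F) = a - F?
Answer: 755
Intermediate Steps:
y(L) = 128 (y(L) = -3 + 131 = 128)
W(m, F) = 381 - F
W(-258, -502) - y(433) = (381 - 1*(-502)) - 1*128 = (381 + 502) - 128 = 883 - 128 = 755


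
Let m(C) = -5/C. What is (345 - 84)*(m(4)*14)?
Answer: -9135/2 ≈ -4567.5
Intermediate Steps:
(345 - 84)*(m(4)*14) = (345 - 84)*(-5/4*14) = 261*(-5*1/4*14) = 261*(-5/4*14) = 261*(-35/2) = -9135/2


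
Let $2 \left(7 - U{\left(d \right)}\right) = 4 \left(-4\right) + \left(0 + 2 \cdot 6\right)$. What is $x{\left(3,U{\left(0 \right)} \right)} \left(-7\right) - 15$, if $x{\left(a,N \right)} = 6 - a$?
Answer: $-36$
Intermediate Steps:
$U{\left(d \right)} = 9$ ($U{\left(d \right)} = 7 - \frac{4 \left(-4\right) + \left(0 + 2 \cdot 6\right)}{2} = 7 - \frac{-16 + \left(0 + 12\right)}{2} = 7 - \frac{-16 + 12}{2} = 7 - -2 = 7 + 2 = 9$)
$x{\left(3,U{\left(0 \right)} \right)} \left(-7\right) - 15 = \left(6 - 3\right) \left(-7\right) - 15 = 3 \left(-7\right) - 15 = -21 - 15 = -36$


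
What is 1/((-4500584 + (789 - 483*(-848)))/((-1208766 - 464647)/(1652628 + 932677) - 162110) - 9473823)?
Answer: -419105466963/3970520437896860194 ≈ -1.0555e-7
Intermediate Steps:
1/((-4500584 + (789 - 483*(-848)))/((-1208766 - 464647)/(1652628 + 932677) - 162110) - 9473823) = 1/((-4500584 + (789 + 409584))/(-1673413/2585305 - 162110) - 9473823) = 1/((-4500584 + 410373)/(-1673413*1/2585305 - 162110) - 9473823) = 1/(-4090211/(-1673413/2585305 - 162110) - 9473823) = 1/(-4090211/(-419105466963/2585305) - 9473823) = 1/(-4090211*(-2585305/419105466963) - 9473823) = 1/(10574442949355/419105466963 - 9473823) = 1/(-3970520437896860194/419105466963) = -419105466963/3970520437896860194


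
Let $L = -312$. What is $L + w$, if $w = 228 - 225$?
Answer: $-309$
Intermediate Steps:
$w = 3$
$L + w = -312 + 3 = -309$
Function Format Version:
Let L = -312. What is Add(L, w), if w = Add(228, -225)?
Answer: -309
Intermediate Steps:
w = 3
Add(L, w) = Add(-312, 3) = -309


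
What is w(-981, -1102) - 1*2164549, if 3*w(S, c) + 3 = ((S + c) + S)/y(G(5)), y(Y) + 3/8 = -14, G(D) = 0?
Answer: -746745238/345 ≈ -2.1645e+6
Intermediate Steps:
y(Y) = -115/8 (y(Y) = -3/8 - 14 = -115/8)
w(S, c) = -1 - 16*S/345 - 8*c/345 (w(S, c) = -1 + (((S + c) + S)/(-115/8))/3 = -1 + ((c + 2*S)*(-8/115))/3 = -1 + (-16*S/115 - 8*c/115)/3 = -1 + (-16*S/345 - 8*c/345) = -1 - 16*S/345 - 8*c/345)
w(-981, -1102) - 1*2164549 = (-1 - 16/345*(-981) - 8/345*(-1102)) - 1*2164549 = (-1 + 5232/115 + 8816/345) - 2164549 = 24167/345 - 2164549 = -746745238/345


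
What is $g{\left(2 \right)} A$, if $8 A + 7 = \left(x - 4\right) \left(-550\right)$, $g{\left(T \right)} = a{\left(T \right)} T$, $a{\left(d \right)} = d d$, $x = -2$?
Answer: $3293$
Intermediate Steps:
$a{\left(d \right)} = d^{2}$
$g{\left(T \right)} = T^{3}$ ($g{\left(T \right)} = T^{2} T = T^{3}$)
$A = \frac{3293}{8}$ ($A = - \frac{7}{8} + \frac{\left(-2 - 4\right) \left(-550\right)}{8} = - \frac{7}{8} + \frac{\left(-6\right) \left(-550\right)}{8} = - \frac{7}{8} + \frac{1}{8} \cdot 3300 = - \frac{7}{8} + \frac{825}{2} = \frac{3293}{8} \approx 411.63$)
$g{\left(2 \right)} A = 2^{3} \cdot \frac{3293}{8} = 8 \cdot \frac{3293}{8} = 3293$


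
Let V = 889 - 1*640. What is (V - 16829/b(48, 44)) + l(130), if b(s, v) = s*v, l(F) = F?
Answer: 783619/2112 ≈ 371.03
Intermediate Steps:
V = 249 (V = 889 - 640 = 249)
(V - 16829/b(48, 44)) + l(130) = (249 - 16829/(48*44)) + 130 = (249 - 16829/2112) + 130 = 509059/2112 + 130 = 783619/2112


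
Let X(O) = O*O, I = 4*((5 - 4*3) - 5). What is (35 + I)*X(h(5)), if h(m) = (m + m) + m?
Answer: -2925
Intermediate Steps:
h(m) = 3*m (h(m) = 2*m + m = 3*m)
I = -48 (I = 4*((5 - 12) - 5) = 4*(-7 - 5) = 4*(-12) = -48)
X(O) = O²
(35 + I)*X(h(5)) = (35 - 48)*(3*5)² = -13*15² = -13*225 = -2925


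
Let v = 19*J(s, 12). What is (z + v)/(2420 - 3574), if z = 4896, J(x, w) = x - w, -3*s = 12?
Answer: -2296/577 ≈ -3.9792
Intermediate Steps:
s = -4 (s = -⅓*12 = -4)
v = -304 (v = 19*(-4 - 1*12) = 19*(-4 - 12) = 19*(-16) = -304)
(z + v)/(2420 - 3574) = (4896 - 304)/(2420 - 3574) = 4592/(-1154) = 4592*(-1/1154) = -2296/577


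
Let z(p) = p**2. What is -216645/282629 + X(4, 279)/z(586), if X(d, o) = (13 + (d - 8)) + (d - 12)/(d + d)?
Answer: -18598191347/24263417021 ≈ -0.76651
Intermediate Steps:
X(d, o) = 5 + d + (-12 + d)/(2*d) (X(d, o) = (13 + (-8 + d)) + (-12 + d)/((2*d)) = (5 + d) + (-12 + d)*(1/(2*d)) = (5 + d) + (-12 + d)/(2*d) = 5 + d + (-12 + d)/(2*d))
-216645/282629 + X(4, 279)/z(586) = -216645/282629 + (11/2 + 4 - 6/4)/(586**2) = -216645*1/282629 + (11/2 + 4 - 6*1/4)/343396 = -216645/282629 + (11/2 + 4 - 3/2)*(1/343396) = -216645/282629 + 8*(1/343396) = -216645/282629 + 2/85849 = -18598191347/24263417021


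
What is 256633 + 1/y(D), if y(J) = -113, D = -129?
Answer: 28999528/113 ≈ 2.5663e+5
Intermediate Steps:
256633 + 1/y(D) = 256633 + 1/(-113) = 256633 - 1/113 = 28999528/113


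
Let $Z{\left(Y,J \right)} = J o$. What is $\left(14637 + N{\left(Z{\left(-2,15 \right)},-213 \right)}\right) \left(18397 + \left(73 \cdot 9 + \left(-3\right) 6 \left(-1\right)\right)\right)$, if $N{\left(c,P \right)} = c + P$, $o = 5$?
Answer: $276524928$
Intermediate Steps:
$Z{\left(Y,J \right)} = 5 J$ ($Z{\left(Y,J \right)} = J 5 = 5 J$)
$N{\left(c,P \right)} = P + c$
$\left(14637 + N{\left(Z{\left(-2,15 \right)},-213 \right)}\right) \left(18397 + \left(73 \cdot 9 + \left(-3\right) 6 \left(-1\right)\right)\right) = \left(14637 + \left(-213 + 5 \cdot 15\right)\right) \left(18397 + \left(73 \cdot 9 + \left(-3\right) 6 \left(-1\right)\right)\right) = \left(14637 + \left(-213 + 75\right)\right) \left(18397 + \left(657 - -18\right)\right) = \left(14637 - 138\right) \left(18397 + \left(657 + 18\right)\right) = 14499 \left(18397 + 675\right) = 14499 \cdot 19072 = 276524928$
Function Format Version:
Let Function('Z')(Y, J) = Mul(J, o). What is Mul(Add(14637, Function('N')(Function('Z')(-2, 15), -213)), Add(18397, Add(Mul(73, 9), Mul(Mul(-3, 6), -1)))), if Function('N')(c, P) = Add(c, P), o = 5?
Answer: 276524928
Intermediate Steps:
Function('Z')(Y, J) = Mul(5, J) (Function('Z')(Y, J) = Mul(J, 5) = Mul(5, J))
Function('N')(c, P) = Add(P, c)
Mul(Add(14637, Function('N')(Function('Z')(-2, 15), -213)), Add(18397, Add(Mul(73, 9), Mul(Mul(-3, 6), -1)))) = Mul(Add(14637, Add(-213, Mul(5, 15))), Add(18397, Add(Mul(73, 9), Mul(Mul(-3, 6), -1)))) = Mul(Add(14637, Add(-213, 75)), Add(18397, Add(657, Mul(-18, -1)))) = Mul(Add(14637, -138), Add(18397, Add(657, 18))) = Mul(14499, Add(18397, 675)) = Mul(14499, 19072) = 276524928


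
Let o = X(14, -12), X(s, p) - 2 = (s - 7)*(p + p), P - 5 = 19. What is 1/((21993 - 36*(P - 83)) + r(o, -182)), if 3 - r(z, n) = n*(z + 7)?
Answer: -1/4818 ≈ -0.00020756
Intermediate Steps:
P = 24 (P = 5 + 19 = 24)
X(s, p) = 2 + 2*p*(-7 + s) (X(s, p) = 2 + (s - 7)*(p + p) = 2 + (-7 + s)*(2*p) = 2 + 2*p*(-7 + s))
o = -166 (o = 2 - 14*(-12) + 2*(-12)*14 = 2 + 168 - 336 = -166)
r(z, n) = 3 - n*(7 + z) (r(z, n) = 3 - n*(z + 7) = 3 - n*(7 + z))
1/((21993 - 36*(P - 83)) + r(o, -182)) = 1/((21993 - 36*(24 - 83)) + (3 - 7*(-182) - 1*(-182)*(-166))) = 1/((21993 - 36*(-59)) + (3 + 1274 - 30212)) = 1/((21993 + 2124) - 28935) = 1/(24117 - 28935) = 1/(-4818) = -1/4818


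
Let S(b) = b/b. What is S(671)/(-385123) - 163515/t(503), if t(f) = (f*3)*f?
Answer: -20991382124/97439585107 ≈ -0.21543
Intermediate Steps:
S(b) = 1
t(f) = 3*f² (t(f) = (3*f)*f = 3*f²)
S(671)/(-385123) - 163515/t(503) = 1/(-385123) - 163515/(3*503²) = 1*(-1/385123) - 163515/(3*253009) = -1/385123 - 163515/759027 = -1/385123 - 163515*1/759027 = -1/385123 - 54505/253009 = -20991382124/97439585107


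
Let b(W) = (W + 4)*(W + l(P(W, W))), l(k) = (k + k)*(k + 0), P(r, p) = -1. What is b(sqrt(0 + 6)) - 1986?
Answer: -1972 + 6*sqrt(6) ≈ -1957.3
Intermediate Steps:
l(k) = 2*k**2 (l(k) = (2*k)*k = 2*k**2)
b(W) = (2 + W)*(4 + W) (b(W) = (W + 4)*(W + 2*(-1)**2) = (4 + W)*(W + 2*1) = (4 + W)*(W + 2) = (4 + W)*(2 + W) = (2 + W)*(4 + W))
b(sqrt(0 + 6)) - 1986 = (8 + (sqrt(0 + 6))**2 + 6*sqrt(0 + 6)) - 1986 = (8 + (sqrt(6))**2 + 6*sqrt(6)) - 1986 = (8 + 6 + 6*sqrt(6)) - 1986 = (14 + 6*sqrt(6)) - 1986 = -1972 + 6*sqrt(6)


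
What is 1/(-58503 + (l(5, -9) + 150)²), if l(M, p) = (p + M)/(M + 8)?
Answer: -169/6100091 ≈ -2.7705e-5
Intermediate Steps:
l(M, p) = (M + p)/(8 + M)
1/(-58503 + (l(5, -9) + 150)²) = 1/(-58503 + ((5 - 9)/(8 + 5) + 150)²) = 1/(-58503 + (-4/13 + 150)²) = 1/(-58503 + (1946/13)²) = 1/(-58503 + 3786916/169) = 1/(-6100091/169) = -169/6100091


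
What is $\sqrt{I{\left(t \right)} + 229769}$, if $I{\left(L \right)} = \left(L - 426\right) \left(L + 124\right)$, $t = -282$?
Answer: $\sqrt{341633} \approx 584.49$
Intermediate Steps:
$I{\left(L \right)} = \left(-426 + L\right) \left(124 + L\right)$
$\sqrt{I{\left(t \right)} + 229769} = \sqrt{\left(-52824 + \left(-282\right)^{2} - -85164\right) + 229769} = \sqrt{\left(-52824 + 79524 + 85164\right) + 229769} = \sqrt{111864 + 229769} = \sqrt{341633}$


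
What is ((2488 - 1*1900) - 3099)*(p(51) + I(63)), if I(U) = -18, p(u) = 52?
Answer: -85374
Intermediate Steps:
((2488 - 1*1900) - 3099)*(p(51) + I(63)) = ((2488 - 1*1900) - 3099)*(52 - 18) = ((2488 - 1900) - 3099)*34 = (588 - 3099)*34 = -2511*34 = -85374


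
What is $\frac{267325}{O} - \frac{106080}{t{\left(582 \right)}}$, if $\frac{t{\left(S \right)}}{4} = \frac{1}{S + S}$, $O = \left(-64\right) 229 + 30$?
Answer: $- \frac{451494356605}{14626} \approx -3.0869 \cdot 10^{7}$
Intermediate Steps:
$O = -14626$ ($O = -14656 + 30 = -14626$)
$t{\left(S \right)} = \frac{2}{S}$ ($t{\left(S \right)} = \frac{4}{S + S} = \frac{4}{2 S} = 4 \frac{1}{2 S} = \frac{2}{S}$)
$\frac{267325}{O} - \frac{106080}{t{\left(582 \right)}} = \frac{267325}{-14626} - \frac{106080}{2 \cdot \frac{1}{582}} = 267325 \left(- \frac{1}{14626}\right) - \frac{106080}{2 \cdot \frac{1}{582}} = - \frac{267325}{14626} - 106080 \frac{1}{\frac{1}{291}} = - \frac{267325}{14626} - 30869280 = - \frac{451494356605}{14626}$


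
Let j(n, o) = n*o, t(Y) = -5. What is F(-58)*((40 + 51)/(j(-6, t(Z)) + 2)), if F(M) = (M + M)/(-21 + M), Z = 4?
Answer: 2639/632 ≈ 4.1756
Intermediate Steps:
F(M) = 2*M/(-21 + M) (F(M) = (2*M)/(-21 + M) = 2*M/(-21 + M))
F(-58)*((40 + 51)/(j(-6, t(Z)) + 2)) = (2*(-58)/(-21 - 58))*((40 + 51)/(-6*(-5) + 2)) = (2*(-58)/(-79))*(91/(30 + 2)) = (2*(-58)*(-1/79))*(91/32) = 116*(91*(1/32))/79 = (116/79)*(91/32) = 2639/632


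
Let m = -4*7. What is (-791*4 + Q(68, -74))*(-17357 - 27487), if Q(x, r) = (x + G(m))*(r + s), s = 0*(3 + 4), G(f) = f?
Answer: 274624656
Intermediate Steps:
m = -28
s = 0 (s = 0*7 = 0)
Q(x, r) = r*(-28 + x) (Q(x, r) = (x - 28)*(r + 0) = (-28 + x)*r = r*(-28 + x))
(-791*4 + Q(68, -74))*(-17357 - 27487) = (-791*4 - 74*(-28 + 68))*(-17357 - 27487) = (-3164 - 74*40)*(-44844) = (-3164 - 2960)*(-44844) = -6124*(-44844) = 274624656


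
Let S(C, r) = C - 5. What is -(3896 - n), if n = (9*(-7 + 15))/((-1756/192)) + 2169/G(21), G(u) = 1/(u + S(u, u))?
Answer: 33517267/439 ≈ 76349.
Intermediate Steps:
S(C, r) = -5 + C
G(u) = 1/(-5 + 2*u) (G(u) = 1/(u + (-5 + u)) = 1/(-5 + 2*u))
n = 35227611/439 (n = (9*(-7 + 15))/((-1756/192)) + 2169/(1/(-5 + 2*21)) = (9*8)/((-1756*1/192)) + 2169/(1/(-5 + 42)) = 72/(-439/48) + 2169/(1/37) = 72*(-48/439) + 2169/(1/37) = -3456/439 + 2169*37 = -3456/439 + 80253 = 35227611/439 ≈ 80245.)
-(3896 - n) = -(3896 - 1*35227611/439) = -(3896 - 35227611/439) = -1*(-33517267/439) = 33517267/439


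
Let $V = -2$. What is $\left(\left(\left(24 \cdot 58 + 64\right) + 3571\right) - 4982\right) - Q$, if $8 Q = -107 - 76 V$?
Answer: $\frac{315}{8} \approx 39.375$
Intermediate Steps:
$Q = \frac{45}{8}$ ($Q = \frac{-107 - -152}{8} = \frac{-107 + 152}{8} = \frac{1}{8} \cdot 45 = \frac{45}{8} \approx 5.625$)
$\left(\left(\left(24 \cdot 58 + 64\right) + 3571\right) - 4982\right) - Q = \left(\left(\left(24 \cdot 58 + 64\right) + 3571\right) - 4982\right) - \frac{45}{8} = \left(\left(\left(1392 + 64\right) + 3571\right) - 4982\right) - \frac{45}{8} = \left(\left(1456 + 3571\right) - 4982\right) - \frac{45}{8} = \left(5027 - 4982\right) - \frac{45}{8} = 45 - \frac{45}{8} = \frac{315}{8}$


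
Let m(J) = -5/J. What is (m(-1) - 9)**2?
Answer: 16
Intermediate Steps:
(m(-1) - 9)**2 = (-5/(-1) - 9)**2 = (-5*(-1) - 9)**2 = (5 - 9)**2 = (-4)**2 = 16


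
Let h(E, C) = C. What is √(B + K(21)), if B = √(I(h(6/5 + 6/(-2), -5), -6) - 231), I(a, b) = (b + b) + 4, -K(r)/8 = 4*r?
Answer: √(-672 + I*√239) ≈ 0.2982 + 25.925*I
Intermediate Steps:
K(r) = -32*r
I(a, b) = 4 + 2*b (I(a, b) = 2*b + 4 = 4 + 2*b)
B = I*√239 (B = √((4 + 2*(-6)) - 231) = √((4 - 12) - 231) = √(-8 - 231) = √(-239) = I*√239 ≈ 15.46*I)
√(B + K(21)) = √(I*√239 - 32*21) = √(I*√239 - 672) = √(-672 + I*√239)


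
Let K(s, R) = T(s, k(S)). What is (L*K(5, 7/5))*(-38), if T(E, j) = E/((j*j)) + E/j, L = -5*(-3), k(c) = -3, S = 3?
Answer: 1900/3 ≈ 633.33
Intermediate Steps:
L = 15
T(E, j) = E/j + E/j² (T(E, j) = E/(j²) + E/j = E/j² + E/j = E/j + E/j²)
K(s, R) = -2*s/9 (K(s, R) = s*(1 - 3)/(-3)² = s*(⅑)*(-2) = -2*s/9)
(L*K(5, 7/5))*(-38) = (15*(-2/9*5))*(-38) = (15*(-10/9))*(-38) = -50/3*(-38) = 1900/3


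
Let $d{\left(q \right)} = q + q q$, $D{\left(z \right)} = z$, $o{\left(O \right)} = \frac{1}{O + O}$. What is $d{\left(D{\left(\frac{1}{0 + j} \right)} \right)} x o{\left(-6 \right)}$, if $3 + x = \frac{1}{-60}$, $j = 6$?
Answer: $\frac{1267}{25920} \approx 0.048881$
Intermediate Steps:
$o{\left(O \right)} = \frac{1}{2 O}$
$x = - \frac{181}{60}$ ($x = -3 + \frac{1}{-60} = -3 - \frac{1}{60} = - \frac{181}{60} \approx -3.0167$)
$d{\left(q \right)} = q + q^{2}$
$d{\left(D{\left(\frac{1}{0 + j} \right)} \right)} x o{\left(-6 \right)} = \frac{1 + \frac{1}{0 + 6}}{0 + 6} \left(- \frac{181}{60}\right) \frac{1}{2 \left(-6\right)} = \frac{1 + \frac{1}{6}}{6} \left(- \frac{181}{60}\right) \frac{1}{2} \left(- \frac{1}{6}\right) = \frac{1 + \frac{1}{6}}{6} \left(- \frac{181}{60}\right) \left(- \frac{1}{12}\right) = \frac{1}{6} \cdot \frac{7}{6} \left(- \frac{181}{60}\right) \left(- \frac{1}{12}\right) = \frac{7}{36} \left(- \frac{181}{60}\right) \left(- \frac{1}{12}\right) = \left(- \frac{1267}{2160}\right) \left(- \frac{1}{12}\right) = \frac{1267}{25920}$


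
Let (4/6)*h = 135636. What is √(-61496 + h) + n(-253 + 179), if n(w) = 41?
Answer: 41 + √141958 ≈ 417.77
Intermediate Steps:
h = 203454 (h = (3/2)*135636 = 203454)
√(-61496 + h) + n(-253 + 179) = √(-61496 + 203454) + 41 = √141958 + 41 = 41 + √141958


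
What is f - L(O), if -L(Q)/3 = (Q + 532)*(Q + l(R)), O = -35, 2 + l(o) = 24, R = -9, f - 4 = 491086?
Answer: 471707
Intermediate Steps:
f = 491090 (f = 4 + 491086 = 491090)
l(o) = 22 (l(o) = -2 + 24 = 22)
L(Q) = -3*(22 + Q)*(532 + Q) (L(Q) = -3*(Q + 532)*(Q + 22) = -3*(532 + Q)*(22 + Q) = -3*(22 + Q)*(532 + Q))
f - L(O) = 491090 - (-35112 - 1662*(-35) - 3*(-35)²) = 491090 - (-35112 + 58170 - 3*1225) = 491090 - (-35112 + 58170 - 3675) = 491090 - 1*19383 = 491090 - 19383 = 471707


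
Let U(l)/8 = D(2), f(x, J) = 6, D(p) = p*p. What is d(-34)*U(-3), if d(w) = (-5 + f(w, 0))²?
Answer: 32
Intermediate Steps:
D(p) = p²
U(l) = 32 (U(l) = 8*2² = 8*4 = 32)
d(w) = 1 (d(w) = (-5 + 6)² = 1² = 1)
d(-34)*U(-3) = 1*32 = 32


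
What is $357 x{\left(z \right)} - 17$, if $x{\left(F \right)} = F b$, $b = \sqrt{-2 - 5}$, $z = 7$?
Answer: $-17 + 2499 i \sqrt{7} \approx -17.0 + 6611.7 i$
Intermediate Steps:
$b = i \sqrt{7}$ ($b = \sqrt{-7} = i \sqrt{7} \approx 2.6458 i$)
$x{\left(F \right)} = i F \sqrt{7}$ ($x{\left(F \right)} = F i \sqrt{7} = i F \sqrt{7}$)
$357 x{\left(z \right)} - 17 = 357 i 7 \sqrt{7} - 17 = 357 \cdot 7 i \sqrt{7} - 17 = 2499 i \sqrt{7} - 17 = -17 + 2499 i \sqrt{7}$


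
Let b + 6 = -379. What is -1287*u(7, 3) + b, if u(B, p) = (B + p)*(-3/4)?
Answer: 18535/2 ≈ 9267.5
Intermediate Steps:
b = -385 (b = -6 - 379 = -385)
u(B, p) = -3*B/4 - 3*p/4 (u(B, p) = (B + p)*(-3*1/4) = (B + p)*(-3/4) = -3*B/4 - 3*p/4)
-1287*u(7, 3) + b = -1287*(-3/4*7 - 3/4*3) - 385 = -1287*(-21/4 - 9/4) - 385 = -1287*(-15/2) - 385 = 19305/2 - 385 = 18535/2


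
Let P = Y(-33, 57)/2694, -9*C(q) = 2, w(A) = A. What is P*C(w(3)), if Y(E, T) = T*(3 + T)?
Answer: -380/1347 ≈ -0.28211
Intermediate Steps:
C(q) = -2/9 (C(q) = -⅑*2 = -2/9)
P = 570/449 (P = (57*(3 + 57))/2694 = (57*60)*(1/2694) = 3420*(1/2694) = 570/449 ≈ 1.2695)
P*C(w(3)) = (570/449)*(-2/9) = -380/1347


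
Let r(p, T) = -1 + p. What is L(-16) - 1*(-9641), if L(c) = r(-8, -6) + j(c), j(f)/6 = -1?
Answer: 9626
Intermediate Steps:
j(f) = -6 (j(f) = 6*(-1) = -6)
L(c) = -15 (L(c) = (-1 - 8) - 6 = -9 - 6 = -15)
L(-16) - 1*(-9641) = -15 - 1*(-9641) = -15 + 9641 = 9626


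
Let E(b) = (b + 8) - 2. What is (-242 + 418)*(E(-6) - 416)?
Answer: -73216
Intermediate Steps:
E(b) = 6 + b (E(b) = (8 + b) - 2 = 6 + b)
(-242 + 418)*(E(-6) - 416) = (-242 + 418)*((6 - 6) - 416) = 176*(0 - 416) = 176*(-416) = -73216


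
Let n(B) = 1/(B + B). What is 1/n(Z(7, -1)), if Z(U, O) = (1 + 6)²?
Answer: 98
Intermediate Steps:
Z(U, O) = 49 (Z(U, O) = 7² = 49)
n(B) = 1/(2*B)
1/n(Z(7, -1)) = 1/((½)/49) = 1/((½)*(1/49)) = 1/(1/98) = 98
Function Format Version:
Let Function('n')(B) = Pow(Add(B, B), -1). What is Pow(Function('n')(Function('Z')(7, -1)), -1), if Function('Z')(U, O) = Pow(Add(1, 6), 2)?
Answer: 98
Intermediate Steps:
Function('Z')(U, O) = 49 (Function('Z')(U, O) = Pow(7, 2) = 49)
Function('n')(B) = Mul(Rational(1, 2), Pow(B, -1)) (Function('n')(B) = Pow(Mul(2, B), -1) = Mul(Rational(1, 2), Pow(B, -1)))
Pow(Function('n')(Function('Z')(7, -1)), -1) = Pow(Mul(Rational(1, 2), Pow(49, -1)), -1) = Pow(Mul(Rational(1, 2), Rational(1, 49)), -1) = Pow(Rational(1, 98), -1) = 98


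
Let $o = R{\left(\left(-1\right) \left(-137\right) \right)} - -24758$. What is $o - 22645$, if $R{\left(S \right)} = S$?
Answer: $2250$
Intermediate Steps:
$o = 24895$ ($o = \left(-1\right) \left(-137\right) - -24758 = 137 + 24758 = 24895$)
$o - 22645 = 24895 - 22645 = 2250$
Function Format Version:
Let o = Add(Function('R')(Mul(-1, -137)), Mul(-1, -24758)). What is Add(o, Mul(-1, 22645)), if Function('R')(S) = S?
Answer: 2250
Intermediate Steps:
o = 24895 (o = Add(Mul(-1, -137), Mul(-1, -24758)) = Add(137, 24758) = 24895)
Add(o, Mul(-1, 22645)) = Add(24895, Mul(-1, 22645)) = Add(24895, -22645) = 2250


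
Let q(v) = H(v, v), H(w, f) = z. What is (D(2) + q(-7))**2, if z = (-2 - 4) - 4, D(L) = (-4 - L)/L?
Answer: 169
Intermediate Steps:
D(L) = (-4 - L)/L
z = -10 (z = -6 - 4 = -10)
H(w, f) = -10
q(v) = -10
(D(2) + q(-7))**2 = ((-4 - 1*2)/2 - 10)**2 = ((-4 - 2)/2 - 10)**2 = ((1/2)*(-6) - 10)**2 = (-3 - 10)**2 = (-13)**2 = 169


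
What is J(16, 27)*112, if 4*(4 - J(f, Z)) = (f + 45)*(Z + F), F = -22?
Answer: -8092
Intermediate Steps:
J(f, Z) = 4 - (-22 + Z)*(45 + f)/4 (J(f, Z) = 4 - (f + 45)*(Z - 22)/4 = 4 - (45 + f)*(-22 + Z)/4 = 4 - (-22 + Z)*(45 + f)/4)
J(16, 27)*112 = (503/2 - 45/4*27 + (11/2)*16 - ¼*27*16)*112 = (503/2 - 1215/4 + 88 - 108)*112 = -289/4*112 = -8092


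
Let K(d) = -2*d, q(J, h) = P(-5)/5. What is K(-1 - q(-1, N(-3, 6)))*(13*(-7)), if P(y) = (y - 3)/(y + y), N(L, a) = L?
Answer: -5278/25 ≈ -211.12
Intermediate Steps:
P(y) = (-3 + y)/(2*y) (P(y) = (-3 + y)/((2*y)) = (-3 + y)*(1/(2*y)) = (-3 + y)/(2*y))
q(J, h) = 4/25 (q(J, h) = ((1/2)*(-3 - 5)/(-5))/5 = ((1/2)*(-1/5)*(-8))*(1/5) = (4/5)*(1/5) = 4/25)
K(-1 - q(-1, N(-3, 6)))*(13*(-7)) = (-2*(-1 - 1*4/25))*(13*(-7)) = -2*(-1 - 4/25)*(-91) = -2*(-29/25)*(-91) = (58/25)*(-91) = -5278/25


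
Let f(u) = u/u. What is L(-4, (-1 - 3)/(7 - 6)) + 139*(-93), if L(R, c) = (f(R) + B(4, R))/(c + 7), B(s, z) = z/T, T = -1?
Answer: -38776/3 ≈ -12925.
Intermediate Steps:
B(s, z) = -z (B(s, z) = z/(-1) = z*(-1) = -z)
f(u) = 1
L(R, c) = (1 - R)/(7 + c) (L(R, c) = (1 - R)/(c + 7) = (1 - R)/(7 + c))
L(-4, (-1 - 3)/(7 - 6)) + 139*(-93) = (1 - 1*(-4))/(7 + (-1 - 3)/(7 - 6)) + 139*(-93) = (1 + 4)/(7 - 4/1) - 12927 = 5/(7 - 4*1) - 12927 = 5/(7 - 4) - 12927 = 5/3 - 12927 = -38776/3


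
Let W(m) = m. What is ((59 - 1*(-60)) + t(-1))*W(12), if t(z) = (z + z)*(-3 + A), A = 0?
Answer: 1500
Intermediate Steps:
t(z) = -6*z (t(z) = (z + z)*(-3 + 0) = (2*z)*(-3) = -6*z)
((59 - 1*(-60)) + t(-1))*W(12) = ((59 - 1*(-60)) - 6*(-1))*12 = ((59 + 60) + 6)*12 = (119 + 6)*12 = 125*12 = 1500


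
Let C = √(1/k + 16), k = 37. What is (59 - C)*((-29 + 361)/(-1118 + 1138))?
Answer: 4897/5 - 83*√21941/185 ≈ 912.94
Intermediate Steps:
C = √21941/37 (C = √(1/37 + 16) = √(593/37) = √21941/37 ≈ 4.0034)
(59 - C)*((-29 + 361)/(-1118 + 1138)) = (59 - √21941/37)*((-29 + 361)/(-1118 + 1138)) = (59 - √21941/37)*(332/20) = (59 - √21941/37)*(332*(1/20)) = (59 - √21941/37)*(83/5) = 4897/5 - 83*√21941/185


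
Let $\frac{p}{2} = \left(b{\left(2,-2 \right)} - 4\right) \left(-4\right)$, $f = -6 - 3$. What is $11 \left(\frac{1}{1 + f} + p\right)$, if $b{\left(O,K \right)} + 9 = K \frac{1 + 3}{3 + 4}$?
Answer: $\frac{69619}{56} \approx 1243.2$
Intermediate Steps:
$f = -9$
$b{\left(O,K \right)} = -9 + \frac{4 K}{7}$ ($b{\left(O,K \right)} = -9 + K \frac{1 + 3}{3 + 4} = -9 + K \frac{4}{7} = -9 + \frac{4 K}{7}$)
$p = \frac{792}{7}$ ($p = 2 \left(\left(-9 + \frac{4}{7} \left(-2\right)\right) - 4\right) \left(-4\right) = 2 \left(\left(-9 - \frac{8}{7}\right) - 4\right) \left(-4\right) = 2 \left(- \frac{71}{7} - 4\right) \left(-4\right) = 2 \left(\left(- \frac{99}{7}\right) \left(-4\right)\right) = 2 \cdot \frac{396}{7} = \frac{792}{7} \approx 113.14$)
$11 \left(\frac{1}{1 + f} + p\right) = 11 \left(\frac{1}{1 - 9} + \frac{792}{7}\right) = 11 \left(\frac{1}{-8} + \frac{792}{7}\right) = 11 \left(- \frac{1}{8} + \frac{792}{7}\right) = 11 \cdot \frac{6329}{56} = \frac{69619}{56}$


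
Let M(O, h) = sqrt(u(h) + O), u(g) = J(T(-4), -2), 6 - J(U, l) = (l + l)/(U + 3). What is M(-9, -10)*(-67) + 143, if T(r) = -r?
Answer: 143 - 67*I*sqrt(119)/7 ≈ 143.0 - 104.41*I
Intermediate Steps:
J(U, l) = 6 - 2*l/(3 + U) (J(U, l) = 6 - (l + l)/(U + 3) = 6 - 2*l/(3 + U))
u(g) = 46/7 (u(g) = 2*(9 - 1*(-2) + 3*(-1*(-4)))/(3 - 1*(-4)) = 2*(9 + 2 + 3*4)/(3 + 4) = 2*(9 + 2 + 12)/7 = 2*(1/7)*23 = 46/7)
M(O, h) = sqrt(46/7 + O)
M(-9, -10)*(-67) + 143 = (sqrt(322 + 49*(-9))/7)*(-67) + 143 = (sqrt(322 - 441)/7)*(-67) + 143 = (sqrt(-119)/7)*(-67) + 143 = ((I*sqrt(119))/7)*(-67) + 143 = (I*sqrt(119)/7)*(-67) + 143 = -67*I*sqrt(119)/7 + 143 = 143 - 67*I*sqrt(119)/7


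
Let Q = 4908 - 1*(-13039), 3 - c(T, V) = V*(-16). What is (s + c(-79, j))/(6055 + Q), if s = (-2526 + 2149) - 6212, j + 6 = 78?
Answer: -247/1091 ≈ -0.22640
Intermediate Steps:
j = 72 (j = -6 + 78 = 72)
s = -6589 (s = -377 - 6212 = -6589)
c(T, V) = 3 + 16*V (c(T, V) = 3 - V*(-16) = 3 - (-16)*V = 3 + 16*V)
Q = 17947 (Q = 4908 + 13039 = 17947)
(s + c(-79, j))/(6055 + Q) = (-6589 + (3 + 16*72))/(6055 + 17947) = (-6589 + (3 + 1152))/24002 = (-6589 + 1155)*(1/24002) = -5434*1/24002 = -247/1091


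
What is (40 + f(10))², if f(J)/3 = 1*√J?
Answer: 1690 + 240*√10 ≈ 2448.9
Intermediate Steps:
f(J) = 3*√J (f(J) = 3*(1*√J) = 3*√J)
(40 + f(10))² = (40 + 3*√10)²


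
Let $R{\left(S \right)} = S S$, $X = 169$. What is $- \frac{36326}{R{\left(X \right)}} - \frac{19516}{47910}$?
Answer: $- \frac{1148887568}{684178755} \approx -1.6792$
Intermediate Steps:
$R{\left(S \right)} = S^{2}$
$- \frac{36326}{R{\left(X \right)}} - \frac{19516}{47910} = - \frac{36326}{169^{2}} - \frac{19516}{47910} = - \frac{36326}{28561} - \frac{9758}{23955} = - \frac{1148887568}{684178755}$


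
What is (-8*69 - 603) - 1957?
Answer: -3112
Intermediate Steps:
(-8*69 - 603) - 1957 = (-552 - 603) - 1957 = -1155 - 1957 = -3112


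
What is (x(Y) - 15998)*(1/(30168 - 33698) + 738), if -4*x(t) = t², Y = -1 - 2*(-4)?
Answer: -166835706699/14120 ≈ -1.1816e+7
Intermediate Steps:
Y = 7 (Y = -1 + 8 = 7)
x(t) = -t²/4
(x(Y) - 15998)*(1/(30168 - 33698) + 738) = (-¼*7² - 15998)*(1/(30168 - 33698) + 738) = (-¼*49 - 15998)*(1/(-3530) + 738) = (-49/4 - 15998)*(-1/3530 + 738) = -64041/4*2605139/3530 = -166835706699/14120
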